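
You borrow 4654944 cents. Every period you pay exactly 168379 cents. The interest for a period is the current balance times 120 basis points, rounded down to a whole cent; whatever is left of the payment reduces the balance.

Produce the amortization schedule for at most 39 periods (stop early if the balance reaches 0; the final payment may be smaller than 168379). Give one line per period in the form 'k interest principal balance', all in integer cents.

1. interest=⌊4654944·120/10000⌋=55859; principal=168379-55859=112520; balance=4654944-112520=4542424
2. interest=⌊4542424·120/10000⌋=54509; principal=168379-54509=113870; balance=4542424-113870=4428554
3. interest=⌊4428554·120/10000⌋=53142; principal=168379-53142=115237; balance=4428554-115237=4313317
4. interest=⌊4313317·120/10000⌋=51759; principal=168379-51759=116620; balance=4313317-116620=4196697
5. interest=⌊4196697·120/10000⌋=50360; principal=168379-50360=118019; balance=4196697-118019=4078678
6. interest=⌊4078678·120/10000⌋=48944; principal=168379-48944=119435; balance=4078678-119435=3959243
7. interest=⌊3959243·120/10000⌋=47510; principal=168379-47510=120869; balance=3959243-120869=3838374
8. interest=⌊3838374·120/10000⌋=46060; principal=168379-46060=122319; balance=3838374-122319=3716055
9. interest=⌊3716055·120/10000⌋=44592; principal=168379-44592=123787; balance=3716055-123787=3592268
10. interest=⌊3592268·120/10000⌋=43107; principal=168379-43107=125272; balance=3592268-125272=3466996
11. interest=⌊3466996·120/10000⌋=41603; principal=168379-41603=126776; balance=3466996-126776=3340220
12. interest=⌊3340220·120/10000⌋=40082; principal=168379-40082=128297; balance=3340220-128297=3211923
13. interest=⌊3211923·120/10000⌋=38543; principal=168379-38543=129836; balance=3211923-129836=3082087
14. interest=⌊3082087·120/10000⌋=36985; principal=168379-36985=131394; balance=3082087-131394=2950693
15. interest=⌊2950693·120/10000⌋=35408; principal=168379-35408=132971; balance=2950693-132971=2817722
16. interest=⌊2817722·120/10000⌋=33812; principal=168379-33812=134567; balance=2817722-134567=2683155
17. interest=⌊2683155·120/10000⌋=32197; principal=168379-32197=136182; balance=2683155-136182=2546973
18. interest=⌊2546973·120/10000⌋=30563; principal=168379-30563=137816; balance=2546973-137816=2409157
19. interest=⌊2409157·120/10000⌋=28909; principal=168379-28909=139470; balance=2409157-139470=2269687
20. interest=⌊2269687·120/10000⌋=27236; principal=168379-27236=141143; balance=2269687-141143=2128544
21. interest=⌊2128544·120/10000⌋=25542; principal=168379-25542=142837; balance=2128544-142837=1985707
22. interest=⌊1985707·120/10000⌋=23828; principal=168379-23828=144551; balance=1985707-144551=1841156
23. interest=⌊1841156·120/10000⌋=22093; principal=168379-22093=146286; balance=1841156-146286=1694870
24. interest=⌊1694870·120/10000⌋=20338; principal=168379-20338=148041; balance=1694870-148041=1546829
25. interest=⌊1546829·120/10000⌋=18561; principal=168379-18561=149818; balance=1546829-149818=1397011
26. interest=⌊1397011·120/10000⌋=16764; principal=168379-16764=151615; balance=1397011-151615=1245396
27. interest=⌊1245396·120/10000⌋=14944; principal=168379-14944=153435; balance=1245396-153435=1091961
28. interest=⌊1091961·120/10000⌋=13103; principal=168379-13103=155276; balance=1091961-155276=936685
29. interest=⌊936685·120/10000⌋=11240; principal=168379-11240=157139; balance=936685-157139=779546
30. interest=⌊779546·120/10000⌋=9354; principal=168379-9354=159025; balance=779546-159025=620521
31. interest=⌊620521·120/10000⌋=7446; principal=168379-7446=160933; balance=620521-160933=459588
32. interest=⌊459588·120/10000⌋=5515; principal=168379-5515=162864; balance=459588-162864=296724
33. interest=⌊296724·120/10000⌋=3560; principal=168379-3560=164819; balance=296724-164819=131905
34. interest=⌊131905·120/10000⌋=1582; principal=min(168379-1582,131905)=131905; balance=131905-131905=0

1 55859 112520 4542424
2 54509 113870 4428554
3 53142 115237 4313317
4 51759 116620 4196697
5 50360 118019 4078678
6 48944 119435 3959243
7 47510 120869 3838374
8 46060 122319 3716055
9 44592 123787 3592268
10 43107 125272 3466996
11 41603 126776 3340220
12 40082 128297 3211923
13 38543 129836 3082087
14 36985 131394 2950693
15 35408 132971 2817722
16 33812 134567 2683155
17 32197 136182 2546973
18 30563 137816 2409157
19 28909 139470 2269687
20 27236 141143 2128544
21 25542 142837 1985707
22 23828 144551 1841156
23 22093 146286 1694870
24 20338 148041 1546829
25 18561 149818 1397011
26 16764 151615 1245396
27 14944 153435 1091961
28 13103 155276 936685
29 11240 157139 779546
30 9354 159025 620521
31 7446 160933 459588
32 5515 162864 296724
33 3560 164819 131905
34 1582 131905 0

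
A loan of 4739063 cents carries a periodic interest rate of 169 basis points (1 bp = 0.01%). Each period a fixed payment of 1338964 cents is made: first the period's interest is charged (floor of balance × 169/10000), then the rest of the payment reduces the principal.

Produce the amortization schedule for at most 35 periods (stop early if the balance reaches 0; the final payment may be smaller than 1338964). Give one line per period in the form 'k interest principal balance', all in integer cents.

1 80090 1258874 3480189
2 58815 1280149 2200040
3 37180 1301784 898256
4 15180 898256 0

1. interest=⌊4739063·169/10000⌋=80090; principal=1338964-80090=1258874; balance=4739063-1258874=3480189
2. interest=⌊3480189·169/10000⌋=58815; principal=1338964-58815=1280149; balance=3480189-1280149=2200040
3. interest=⌊2200040·169/10000⌋=37180; principal=1338964-37180=1301784; balance=2200040-1301784=898256
4. interest=⌊898256·169/10000⌋=15180; principal=min(1338964-15180,898256)=898256; balance=898256-898256=0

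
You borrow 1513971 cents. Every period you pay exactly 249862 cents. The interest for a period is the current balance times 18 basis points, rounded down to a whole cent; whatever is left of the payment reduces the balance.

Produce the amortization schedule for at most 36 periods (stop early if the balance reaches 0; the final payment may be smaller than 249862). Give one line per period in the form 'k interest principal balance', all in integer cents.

1 2725 247137 1266834
2 2280 247582 1019252
3 1834 248028 771224
4 1388 248474 522750
5 940 248922 273828
6 492 249370 24458
7 44 24458 0

1. interest=⌊1513971·18/10000⌋=2725; principal=249862-2725=247137; balance=1513971-247137=1266834
2. interest=⌊1266834·18/10000⌋=2280; principal=249862-2280=247582; balance=1266834-247582=1019252
3. interest=⌊1019252·18/10000⌋=1834; principal=249862-1834=248028; balance=1019252-248028=771224
4. interest=⌊771224·18/10000⌋=1388; principal=249862-1388=248474; balance=771224-248474=522750
5. interest=⌊522750·18/10000⌋=940; principal=249862-940=248922; balance=522750-248922=273828
6. interest=⌊273828·18/10000⌋=492; principal=249862-492=249370; balance=273828-249370=24458
7. interest=⌊24458·18/10000⌋=44; principal=min(249862-44,24458)=24458; balance=24458-24458=0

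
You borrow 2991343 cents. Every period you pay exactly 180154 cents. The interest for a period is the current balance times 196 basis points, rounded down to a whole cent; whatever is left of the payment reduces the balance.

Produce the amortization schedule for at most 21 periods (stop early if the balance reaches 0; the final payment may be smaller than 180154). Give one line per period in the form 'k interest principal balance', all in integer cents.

1 58630 121524 2869819
2 56248 123906 2745913
3 53819 126335 2619578
4 51343 128811 2490767
5 48819 131335 2359432
6 46244 133910 2225522
7 43620 136534 2088988
8 40944 139210 1949778
9 38215 141939 1807839
10 35433 144721 1663118
11 32597 147557 1515561
12 29704 150450 1365111
13 26756 153398 1211713
14 23749 156405 1055308
15 20684 159470 895838
16 17558 162596 733242
17 14371 165783 567459
18 11122 169032 398427
19 7809 172345 226082
20 4431 175723 50359
21 987 50359 0

1. interest=⌊2991343·196/10000⌋=58630; principal=180154-58630=121524; balance=2991343-121524=2869819
2. interest=⌊2869819·196/10000⌋=56248; principal=180154-56248=123906; balance=2869819-123906=2745913
3. interest=⌊2745913·196/10000⌋=53819; principal=180154-53819=126335; balance=2745913-126335=2619578
4. interest=⌊2619578·196/10000⌋=51343; principal=180154-51343=128811; balance=2619578-128811=2490767
5. interest=⌊2490767·196/10000⌋=48819; principal=180154-48819=131335; balance=2490767-131335=2359432
6. interest=⌊2359432·196/10000⌋=46244; principal=180154-46244=133910; balance=2359432-133910=2225522
7. interest=⌊2225522·196/10000⌋=43620; principal=180154-43620=136534; balance=2225522-136534=2088988
8. interest=⌊2088988·196/10000⌋=40944; principal=180154-40944=139210; balance=2088988-139210=1949778
9. interest=⌊1949778·196/10000⌋=38215; principal=180154-38215=141939; balance=1949778-141939=1807839
10. interest=⌊1807839·196/10000⌋=35433; principal=180154-35433=144721; balance=1807839-144721=1663118
11. interest=⌊1663118·196/10000⌋=32597; principal=180154-32597=147557; balance=1663118-147557=1515561
12. interest=⌊1515561·196/10000⌋=29704; principal=180154-29704=150450; balance=1515561-150450=1365111
13. interest=⌊1365111·196/10000⌋=26756; principal=180154-26756=153398; balance=1365111-153398=1211713
14. interest=⌊1211713·196/10000⌋=23749; principal=180154-23749=156405; balance=1211713-156405=1055308
15. interest=⌊1055308·196/10000⌋=20684; principal=180154-20684=159470; balance=1055308-159470=895838
16. interest=⌊895838·196/10000⌋=17558; principal=180154-17558=162596; balance=895838-162596=733242
17. interest=⌊733242·196/10000⌋=14371; principal=180154-14371=165783; balance=733242-165783=567459
18. interest=⌊567459·196/10000⌋=11122; principal=180154-11122=169032; balance=567459-169032=398427
19. interest=⌊398427·196/10000⌋=7809; principal=180154-7809=172345; balance=398427-172345=226082
20. interest=⌊226082·196/10000⌋=4431; principal=180154-4431=175723; balance=226082-175723=50359
21. interest=⌊50359·196/10000⌋=987; principal=min(180154-987,50359)=50359; balance=50359-50359=0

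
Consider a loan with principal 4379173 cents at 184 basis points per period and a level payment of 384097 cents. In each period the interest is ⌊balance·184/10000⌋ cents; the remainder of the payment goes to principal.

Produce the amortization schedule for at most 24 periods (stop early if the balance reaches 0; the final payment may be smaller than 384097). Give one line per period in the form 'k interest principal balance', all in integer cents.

1. interest=⌊4379173·184/10000⌋=80576; principal=384097-80576=303521; balance=4379173-303521=4075652
2. interest=⌊4075652·184/10000⌋=74991; principal=384097-74991=309106; balance=4075652-309106=3766546
3. interest=⌊3766546·184/10000⌋=69304; principal=384097-69304=314793; balance=3766546-314793=3451753
4. interest=⌊3451753·184/10000⌋=63512; principal=384097-63512=320585; balance=3451753-320585=3131168
5. interest=⌊3131168·184/10000⌋=57613; principal=384097-57613=326484; balance=3131168-326484=2804684
6. interest=⌊2804684·184/10000⌋=51606; principal=384097-51606=332491; balance=2804684-332491=2472193
7. interest=⌊2472193·184/10000⌋=45488; principal=384097-45488=338609; balance=2472193-338609=2133584
8. interest=⌊2133584·184/10000⌋=39257; principal=384097-39257=344840; balance=2133584-344840=1788744
9. interest=⌊1788744·184/10000⌋=32912; principal=384097-32912=351185; balance=1788744-351185=1437559
10. interest=⌊1437559·184/10000⌋=26451; principal=384097-26451=357646; balance=1437559-357646=1079913
11. interest=⌊1079913·184/10000⌋=19870; principal=384097-19870=364227; balance=1079913-364227=715686
12. interest=⌊715686·184/10000⌋=13168; principal=384097-13168=370929; balance=715686-370929=344757
13. interest=⌊344757·184/10000⌋=6343; principal=min(384097-6343,344757)=344757; balance=344757-344757=0

1 80576 303521 4075652
2 74991 309106 3766546
3 69304 314793 3451753
4 63512 320585 3131168
5 57613 326484 2804684
6 51606 332491 2472193
7 45488 338609 2133584
8 39257 344840 1788744
9 32912 351185 1437559
10 26451 357646 1079913
11 19870 364227 715686
12 13168 370929 344757
13 6343 344757 0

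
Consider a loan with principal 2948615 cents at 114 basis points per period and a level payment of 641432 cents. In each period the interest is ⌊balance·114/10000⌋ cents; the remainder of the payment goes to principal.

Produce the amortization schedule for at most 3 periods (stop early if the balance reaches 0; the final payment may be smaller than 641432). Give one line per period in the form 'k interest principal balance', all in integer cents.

1. interest=⌊2948615·114/10000⌋=33614; principal=641432-33614=607818; balance=2948615-607818=2340797
2. interest=⌊2340797·114/10000⌋=26685; principal=641432-26685=614747; balance=2340797-614747=1726050
3. interest=⌊1726050·114/10000⌋=19676; principal=641432-19676=621756; balance=1726050-621756=1104294

1 33614 607818 2340797
2 26685 614747 1726050
3 19676 621756 1104294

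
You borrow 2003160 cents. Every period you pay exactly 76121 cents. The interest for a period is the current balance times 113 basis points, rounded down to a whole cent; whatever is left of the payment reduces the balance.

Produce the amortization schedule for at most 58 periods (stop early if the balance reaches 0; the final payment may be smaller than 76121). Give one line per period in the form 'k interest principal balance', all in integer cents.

1 22635 53486 1949674
2 22031 54090 1895584
3 21420 54701 1840883
4 20801 55320 1785563
5 20176 55945 1729618
6 19544 56577 1673041
7 18905 57216 1615825
8 18258 57863 1557962
9 17604 58517 1499445
10 16943 59178 1440267
11 16275 59846 1380421
12 15598 60523 1319898
13 14914 61207 1258691
14 14223 61898 1196793
15 13523 62598 1134195
16 12816 63305 1070890
17 12101 64020 1006870
18 11377 64744 942126
19 10646 65475 876651
20 9906 66215 810436
21 9157 66964 743472
22 8401 67720 675752
23 7635 68486 607266
24 6862 69259 538007
25 6079 70042 467965
26 5288 70833 397132
27 4487 71634 325498
28 3678 72443 253055
29 2859 73262 179793
30 2031 74090 105703
31 1194 74927 30776
32 347 30776 0

1. interest=⌊2003160·113/10000⌋=22635; principal=76121-22635=53486; balance=2003160-53486=1949674
2. interest=⌊1949674·113/10000⌋=22031; principal=76121-22031=54090; balance=1949674-54090=1895584
3. interest=⌊1895584·113/10000⌋=21420; principal=76121-21420=54701; balance=1895584-54701=1840883
4. interest=⌊1840883·113/10000⌋=20801; principal=76121-20801=55320; balance=1840883-55320=1785563
5. interest=⌊1785563·113/10000⌋=20176; principal=76121-20176=55945; balance=1785563-55945=1729618
6. interest=⌊1729618·113/10000⌋=19544; principal=76121-19544=56577; balance=1729618-56577=1673041
7. interest=⌊1673041·113/10000⌋=18905; principal=76121-18905=57216; balance=1673041-57216=1615825
8. interest=⌊1615825·113/10000⌋=18258; principal=76121-18258=57863; balance=1615825-57863=1557962
9. interest=⌊1557962·113/10000⌋=17604; principal=76121-17604=58517; balance=1557962-58517=1499445
10. interest=⌊1499445·113/10000⌋=16943; principal=76121-16943=59178; balance=1499445-59178=1440267
11. interest=⌊1440267·113/10000⌋=16275; principal=76121-16275=59846; balance=1440267-59846=1380421
12. interest=⌊1380421·113/10000⌋=15598; principal=76121-15598=60523; balance=1380421-60523=1319898
13. interest=⌊1319898·113/10000⌋=14914; principal=76121-14914=61207; balance=1319898-61207=1258691
14. interest=⌊1258691·113/10000⌋=14223; principal=76121-14223=61898; balance=1258691-61898=1196793
15. interest=⌊1196793·113/10000⌋=13523; principal=76121-13523=62598; balance=1196793-62598=1134195
16. interest=⌊1134195·113/10000⌋=12816; principal=76121-12816=63305; balance=1134195-63305=1070890
17. interest=⌊1070890·113/10000⌋=12101; principal=76121-12101=64020; balance=1070890-64020=1006870
18. interest=⌊1006870·113/10000⌋=11377; principal=76121-11377=64744; balance=1006870-64744=942126
19. interest=⌊942126·113/10000⌋=10646; principal=76121-10646=65475; balance=942126-65475=876651
20. interest=⌊876651·113/10000⌋=9906; principal=76121-9906=66215; balance=876651-66215=810436
21. interest=⌊810436·113/10000⌋=9157; principal=76121-9157=66964; balance=810436-66964=743472
22. interest=⌊743472·113/10000⌋=8401; principal=76121-8401=67720; balance=743472-67720=675752
23. interest=⌊675752·113/10000⌋=7635; principal=76121-7635=68486; balance=675752-68486=607266
24. interest=⌊607266·113/10000⌋=6862; principal=76121-6862=69259; balance=607266-69259=538007
25. interest=⌊538007·113/10000⌋=6079; principal=76121-6079=70042; balance=538007-70042=467965
26. interest=⌊467965·113/10000⌋=5288; principal=76121-5288=70833; balance=467965-70833=397132
27. interest=⌊397132·113/10000⌋=4487; principal=76121-4487=71634; balance=397132-71634=325498
28. interest=⌊325498·113/10000⌋=3678; principal=76121-3678=72443; balance=325498-72443=253055
29. interest=⌊253055·113/10000⌋=2859; principal=76121-2859=73262; balance=253055-73262=179793
30. interest=⌊179793·113/10000⌋=2031; principal=76121-2031=74090; balance=179793-74090=105703
31. interest=⌊105703·113/10000⌋=1194; principal=76121-1194=74927; balance=105703-74927=30776
32. interest=⌊30776·113/10000⌋=347; principal=min(76121-347,30776)=30776; balance=30776-30776=0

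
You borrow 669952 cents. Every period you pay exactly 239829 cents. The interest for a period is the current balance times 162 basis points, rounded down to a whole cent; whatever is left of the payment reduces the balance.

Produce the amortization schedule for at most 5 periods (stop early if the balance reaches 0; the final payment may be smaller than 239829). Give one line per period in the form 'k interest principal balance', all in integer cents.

1. interest=⌊669952·162/10000⌋=10853; principal=239829-10853=228976; balance=669952-228976=440976
2. interest=⌊440976·162/10000⌋=7143; principal=239829-7143=232686; balance=440976-232686=208290
3. interest=⌊208290·162/10000⌋=3374; principal=min(239829-3374,208290)=208290; balance=208290-208290=0

1 10853 228976 440976
2 7143 232686 208290
3 3374 208290 0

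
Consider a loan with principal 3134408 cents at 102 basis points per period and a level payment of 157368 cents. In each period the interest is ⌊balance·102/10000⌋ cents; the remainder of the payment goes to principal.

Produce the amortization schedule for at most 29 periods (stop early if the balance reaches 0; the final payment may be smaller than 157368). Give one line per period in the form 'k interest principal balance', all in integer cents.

1. interest=⌊3134408·102/10000⌋=31970; principal=157368-31970=125398; balance=3134408-125398=3009010
2. interest=⌊3009010·102/10000⌋=30691; principal=157368-30691=126677; balance=3009010-126677=2882333
3. interest=⌊2882333·102/10000⌋=29399; principal=157368-29399=127969; balance=2882333-127969=2754364
4. interest=⌊2754364·102/10000⌋=28094; principal=157368-28094=129274; balance=2754364-129274=2625090
5. interest=⌊2625090·102/10000⌋=26775; principal=157368-26775=130593; balance=2625090-130593=2494497
6. interest=⌊2494497·102/10000⌋=25443; principal=157368-25443=131925; balance=2494497-131925=2362572
7. interest=⌊2362572·102/10000⌋=24098; principal=157368-24098=133270; balance=2362572-133270=2229302
8. interest=⌊2229302·102/10000⌋=22738; principal=157368-22738=134630; balance=2229302-134630=2094672
9. interest=⌊2094672·102/10000⌋=21365; principal=157368-21365=136003; balance=2094672-136003=1958669
10. interest=⌊1958669·102/10000⌋=19978; principal=157368-19978=137390; balance=1958669-137390=1821279
11. interest=⌊1821279·102/10000⌋=18577; principal=157368-18577=138791; balance=1821279-138791=1682488
12. interest=⌊1682488·102/10000⌋=17161; principal=157368-17161=140207; balance=1682488-140207=1542281
13. interest=⌊1542281·102/10000⌋=15731; principal=157368-15731=141637; balance=1542281-141637=1400644
14. interest=⌊1400644·102/10000⌋=14286; principal=157368-14286=143082; balance=1400644-143082=1257562
15. interest=⌊1257562·102/10000⌋=12827; principal=157368-12827=144541; balance=1257562-144541=1113021
16. interest=⌊1113021·102/10000⌋=11352; principal=157368-11352=146016; balance=1113021-146016=967005
17. interest=⌊967005·102/10000⌋=9863; principal=157368-9863=147505; balance=967005-147505=819500
18. interest=⌊819500·102/10000⌋=8358; principal=157368-8358=149010; balance=819500-149010=670490
19. interest=⌊670490·102/10000⌋=6838; principal=157368-6838=150530; balance=670490-150530=519960
20. interest=⌊519960·102/10000⌋=5303; principal=157368-5303=152065; balance=519960-152065=367895
21. interest=⌊367895·102/10000⌋=3752; principal=157368-3752=153616; balance=367895-153616=214279
22. interest=⌊214279·102/10000⌋=2185; principal=157368-2185=155183; balance=214279-155183=59096
23. interest=⌊59096·102/10000⌋=602; principal=min(157368-602,59096)=59096; balance=59096-59096=0

1 31970 125398 3009010
2 30691 126677 2882333
3 29399 127969 2754364
4 28094 129274 2625090
5 26775 130593 2494497
6 25443 131925 2362572
7 24098 133270 2229302
8 22738 134630 2094672
9 21365 136003 1958669
10 19978 137390 1821279
11 18577 138791 1682488
12 17161 140207 1542281
13 15731 141637 1400644
14 14286 143082 1257562
15 12827 144541 1113021
16 11352 146016 967005
17 9863 147505 819500
18 8358 149010 670490
19 6838 150530 519960
20 5303 152065 367895
21 3752 153616 214279
22 2185 155183 59096
23 602 59096 0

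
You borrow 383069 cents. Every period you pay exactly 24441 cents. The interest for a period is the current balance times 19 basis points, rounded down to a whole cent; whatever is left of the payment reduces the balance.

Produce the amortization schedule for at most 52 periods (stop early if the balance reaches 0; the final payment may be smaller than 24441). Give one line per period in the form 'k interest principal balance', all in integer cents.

1 727 23714 359355
2 682 23759 335596
3 637 23804 311792
4 592 23849 287943
5 547 23894 264049
6 501 23940 240109
7 456 23985 216124
8 410 24031 192093
9 364 24077 168016
10 319 24122 143894
11 273 24168 119726
12 227 24214 95512
13 181 24260 71252
14 135 24306 46946
15 89 24352 22594
16 42 22594 0

1. interest=⌊383069·19/10000⌋=727; principal=24441-727=23714; balance=383069-23714=359355
2. interest=⌊359355·19/10000⌋=682; principal=24441-682=23759; balance=359355-23759=335596
3. interest=⌊335596·19/10000⌋=637; principal=24441-637=23804; balance=335596-23804=311792
4. interest=⌊311792·19/10000⌋=592; principal=24441-592=23849; balance=311792-23849=287943
5. interest=⌊287943·19/10000⌋=547; principal=24441-547=23894; balance=287943-23894=264049
6. interest=⌊264049·19/10000⌋=501; principal=24441-501=23940; balance=264049-23940=240109
7. interest=⌊240109·19/10000⌋=456; principal=24441-456=23985; balance=240109-23985=216124
8. interest=⌊216124·19/10000⌋=410; principal=24441-410=24031; balance=216124-24031=192093
9. interest=⌊192093·19/10000⌋=364; principal=24441-364=24077; balance=192093-24077=168016
10. interest=⌊168016·19/10000⌋=319; principal=24441-319=24122; balance=168016-24122=143894
11. interest=⌊143894·19/10000⌋=273; principal=24441-273=24168; balance=143894-24168=119726
12. interest=⌊119726·19/10000⌋=227; principal=24441-227=24214; balance=119726-24214=95512
13. interest=⌊95512·19/10000⌋=181; principal=24441-181=24260; balance=95512-24260=71252
14. interest=⌊71252·19/10000⌋=135; principal=24441-135=24306; balance=71252-24306=46946
15. interest=⌊46946·19/10000⌋=89; principal=24441-89=24352; balance=46946-24352=22594
16. interest=⌊22594·19/10000⌋=42; principal=min(24441-42,22594)=22594; balance=22594-22594=0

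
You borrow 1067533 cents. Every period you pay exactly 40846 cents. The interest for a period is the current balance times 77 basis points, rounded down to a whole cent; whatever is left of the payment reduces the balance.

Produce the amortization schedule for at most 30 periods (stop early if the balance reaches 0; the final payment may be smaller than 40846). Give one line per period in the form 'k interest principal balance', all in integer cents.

1. interest=⌊1067533·77/10000⌋=8220; principal=40846-8220=32626; balance=1067533-32626=1034907
2. interest=⌊1034907·77/10000⌋=7968; principal=40846-7968=32878; balance=1034907-32878=1002029
3. interest=⌊1002029·77/10000⌋=7715; principal=40846-7715=33131; balance=1002029-33131=968898
4. interest=⌊968898·77/10000⌋=7460; principal=40846-7460=33386; balance=968898-33386=935512
5. interest=⌊935512·77/10000⌋=7203; principal=40846-7203=33643; balance=935512-33643=901869
6. interest=⌊901869·77/10000⌋=6944; principal=40846-6944=33902; balance=901869-33902=867967
7. interest=⌊867967·77/10000⌋=6683; principal=40846-6683=34163; balance=867967-34163=833804
8. interest=⌊833804·77/10000⌋=6420; principal=40846-6420=34426; balance=833804-34426=799378
9. interest=⌊799378·77/10000⌋=6155; principal=40846-6155=34691; balance=799378-34691=764687
10. interest=⌊764687·77/10000⌋=5888; principal=40846-5888=34958; balance=764687-34958=729729
11. interest=⌊729729·77/10000⌋=5618; principal=40846-5618=35228; balance=729729-35228=694501
12. interest=⌊694501·77/10000⌋=5347; principal=40846-5347=35499; balance=694501-35499=659002
13. interest=⌊659002·77/10000⌋=5074; principal=40846-5074=35772; balance=659002-35772=623230
14. interest=⌊623230·77/10000⌋=4798; principal=40846-4798=36048; balance=623230-36048=587182
15. interest=⌊587182·77/10000⌋=4521; principal=40846-4521=36325; balance=587182-36325=550857
16. interest=⌊550857·77/10000⌋=4241; principal=40846-4241=36605; balance=550857-36605=514252
17. interest=⌊514252·77/10000⌋=3959; principal=40846-3959=36887; balance=514252-36887=477365
18. interest=⌊477365·77/10000⌋=3675; principal=40846-3675=37171; balance=477365-37171=440194
19. interest=⌊440194·77/10000⌋=3389; principal=40846-3389=37457; balance=440194-37457=402737
20. interest=⌊402737·77/10000⌋=3101; principal=40846-3101=37745; balance=402737-37745=364992
21. interest=⌊364992·77/10000⌋=2810; principal=40846-2810=38036; balance=364992-38036=326956
22. interest=⌊326956·77/10000⌋=2517; principal=40846-2517=38329; balance=326956-38329=288627
23. interest=⌊288627·77/10000⌋=2222; principal=40846-2222=38624; balance=288627-38624=250003
24. interest=⌊250003·77/10000⌋=1925; principal=40846-1925=38921; balance=250003-38921=211082
25. interest=⌊211082·77/10000⌋=1625; principal=40846-1625=39221; balance=211082-39221=171861
26. interest=⌊171861·77/10000⌋=1323; principal=40846-1323=39523; balance=171861-39523=132338
27. interest=⌊132338·77/10000⌋=1019; principal=40846-1019=39827; balance=132338-39827=92511
28. interest=⌊92511·77/10000⌋=712; principal=40846-712=40134; balance=92511-40134=52377
29. interest=⌊52377·77/10000⌋=403; principal=40846-403=40443; balance=52377-40443=11934
30. interest=⌊11934·77/10000⌋=91; principal=min(40846-91,11934)=11934; balance=11934-11934=0

1 8220 32626 1034907
2 7968 32878 1002029
3 7715 33131 968898
4 7460 33386 935512
5 7203 33643 901869
6 6944 33902 867967
7 6683 34163 833804
8 6420 34426 799378
9 6155 34691 764687
10 5888 34958 729729
11 5618 35228 694501
12 5347 35499 659002
13 5074 35772 623230
14 4798 36048 587182
15 4521 36325 550857
16 4241 36605 514252
17 3959 36887 477365
18 3675 37171 440194
19 3389 37457 402737
20 3101 37745 364992
21 2810 38036 326956
22 2517 38329 288627
23 2222 38624 250003
24 1925 38921 211082
25 1625 39221 171861
26 1323 39523 132338
27 1019 39827 92511
28 712 40134 52377
29 403 40443 11934
30 91 11934 0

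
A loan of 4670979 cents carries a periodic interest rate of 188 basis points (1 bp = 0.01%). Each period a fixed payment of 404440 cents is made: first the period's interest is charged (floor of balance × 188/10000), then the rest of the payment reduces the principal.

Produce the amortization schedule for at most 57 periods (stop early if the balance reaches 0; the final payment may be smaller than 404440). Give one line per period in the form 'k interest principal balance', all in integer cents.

1. interest=⌊4670979·188/10000⌋=87814; principal=404440-87814=316626; balance=4670979-316626=4354353
2. interest=⌊4354353·188/10000⌋=81861; principal=404440-81861=322579; balance=4354353-322579=4031774
3. interest=⌊4031774·188/10000⌋=75797; principal=404440-75797=328643; balance=4031774-328643=3703131
4. interest=⌊3703131·188/10000⌋=69618; principal=404440-69618=334822; balance=3703131-334822=3368309
5. interest=⌊3368309·188/10000⌋=63324; principal=404440-63324=341116; balance=3368309-341116=3027193
6. interest=⌊3027193·188/10000⌋=56911; principal=404440-56911=347529; balance=3027193-347529=2679664
7. interest=⌊2679664·188/10000⌋=50377; principal=404440-50377=354063; balance=2679664-354063=2325601
8. interest=⌊2325601·188/10000⌋=43721; principal=404440-43721=360719; balance=2325601-360719=1964882
9. interest=⌊1964882·188/10000⌋=36939; principal=404440-36939=367501; balance=1964882-367501=1597381
10. interest=⌊1597381·188/10000⌋=30030; principal=404440-30030=374410; balance=1597381-374410=1222971
11. interest=⌊1222971·188/10000⌋=22991; principal=404440-22991=381449; balance=1222971-381449=841522
12. interest=⌊841522·188/10000⌋=15820; principal=404440-15820=388620; balance=841522-388620=452902
13. interest=⌊452902·188/10000⌋=8514; principal=404440-8514=395926; balance=452902-395926=56976
14. interest=⌊56976·188/10000⌋=1071; principal=min(404440-1071,56976)=56976; balance=56976-56976=0

1 87814 316626 4354353
2 81861 322579 4031774
3 75797 328643 3703131
4 69618 334822 3368309
5 63324 341116 3027193
6 56911 347529 2679664
7 50377 354063 2325601
8 43721 360719 1964882
9 36939 367501 1597381
10 30030 374410 1222971
11 22991 381449 841522
12 15820 388620 452902
13 8514 395926 56976
14 1071 56976 0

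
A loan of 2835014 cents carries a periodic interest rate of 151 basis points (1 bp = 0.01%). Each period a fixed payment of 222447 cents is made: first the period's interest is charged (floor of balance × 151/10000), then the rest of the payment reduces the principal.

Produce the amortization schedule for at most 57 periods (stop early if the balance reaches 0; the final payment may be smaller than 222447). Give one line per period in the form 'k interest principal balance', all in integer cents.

1 42808 179639 2655375
2 40096 182351 2473024
3 37342 185105 2287919
4 34547 187900 2100019
5 31710 190737 1909282
6 28830 193617 1715665
7 25906 196541 1519124
8 22938 199509 1319615
9 19926 202521 1117094
10 16868 205579 911515
11 13763 208684 702831
12 10612 211835 490996
13 7414 215033 275963
14 4167 218280 57683
15 871 57683 0

1. interest=⌊2835014·151/10000⌋=42808; principal=222447-42808=179639; balance=2835014-179639=2655375
2. interest=⌊2655375·151/10000⌋=40096; principal=222447-40096=182351; balance=2655375-182351=2473024
3. interest=⌊2473024·151/10000⌋=37342; principal=222447-37342=185105; balance=2473024-185105=2287919
4. interest=⌊2287919·151/10000⌋=34547; principal=222447-34547=187900; balance=2287919-187900=2100019
5. interest=⌊2100019·151/10000⌋=31710; principal=222447-31710=190737; balance=2100019-190737=1909282
6. interest=⌊1909282·151/10000⌋=28830; principal=222447-28830=193617; balance=1909282-193617=1715665
7. interest=⌊1715665·151/10000⌋=25906; principal=222447-25906=196541; balance=1715665-196541=1519124
8. interest=⌊1519124·151/10000⌋=22938; principal=222447-22938=199509; balance=1519124-199509=1319615
9. interest=⌊1319615·151/10000⌋=19926; principal=222447-19926=202521; balance=1319615-202521=1117094
10. interest=⌊1117094·151/10000⌋=16868; principal=222447-16868=205579; balance=1117094-205579=911515
11. interest=⌊911515·151/10000⌋=13763; principal=222447-13763=208684; balance=911515-208684=702831
12. interest=⌊702831·151/10000⌋=10612; principal=222447-10612=211835; balance=702831-211835=490996
13. interest=⌊490996·151/10000⌋=7414; principal=222447-7414=215033; balance=490996-215033=275963
14. interest=⌊275963·151/10000⌋=4167; principal=222447-4167=218280; balance=275963-218280=57683
15. interest=⌊57683·151/10000⌋=871; principal=min(222447-871,57683)=57683; balance=57683-57683=0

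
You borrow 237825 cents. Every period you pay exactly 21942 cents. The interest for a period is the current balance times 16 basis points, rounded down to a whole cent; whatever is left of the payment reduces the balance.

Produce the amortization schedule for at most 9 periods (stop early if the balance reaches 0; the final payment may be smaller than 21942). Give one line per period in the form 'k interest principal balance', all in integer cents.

1 380 21562 216263
2 346 21596 194667
3 311 21631 173036
4 276 21666 151370
5 242 21700 129670
6 207 21735 107935
7 172 21770 86165
8 137 21805 64360
9 102 21840 42520

1. interest=⌊237825·16/10000⌋=380; principal=21942-380=21562; balance=237825-21562=216263
2. interest=⌊216263·16/10000⌋=346; principal=21942-346=21596; balance=216263-21596=194667
3. interest=⌊194667·16/10000⌋=311; principal=21942-311=21631; balance=194667-21631=173036
4. interest=⌊173036·16/10000⌋=276; principal=21942-276=21666; balance=173036-21666=151370
5. interest=⌊151370·16/10000⌋=242; principal=21942-242=21700; balance=151370-21700=129670
6. interest=⌊129670·16/10000⌋=207; principal=21942-207=21735; balance=129670-21735=107935
7. interest=⌊107935·16/10000⌋=172; principal=21942-172=21770; balance=107935-21770=86165
8. interest=⌊86165·16/10000⌋=137; principal=21942-137=21805; balance=86165-21805=64360
9. interest=⌊64360·16/10000⌋=102; principal=21942-102=21840; balance=64360-21840=42520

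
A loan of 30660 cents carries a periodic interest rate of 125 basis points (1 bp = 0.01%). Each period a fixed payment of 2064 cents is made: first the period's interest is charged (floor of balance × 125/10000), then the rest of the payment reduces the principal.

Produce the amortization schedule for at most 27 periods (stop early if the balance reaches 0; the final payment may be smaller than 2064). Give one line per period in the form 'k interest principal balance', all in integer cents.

1 383 1681 28979
2 362 1702 27277
3 340 1724 25553
4 319 1745 23808
5 297 1767 22041
6 275 1789 20252
7 253 1811 18441
8 230 1834 16607
9 207 1857 14750
10 184 1880 12870
11 160 1904 10966
12 137 1927 9039
13 112 1952 7087
14 88 1976 5111
15 63 2001 3110
16 38 2026 1084
17 13 1084 0

1. interest=⌊30660·125/10000⌋=383; principal=2064-383=1681; balance=30660-1681=28979
2. interest=⌊28979·125/10000⌋=362; principal=2064-362=1702; balance=28979-1702=27277
3. interest=⌊27277·125/10000⌋=340; principal=2064-340=1724; balance=27277-1724=25553
4. interest=⌊25553·125/10000⌋=319; principal=2064-319=1745; balance=25553-1745=23808
5. interest=⌊23808·125/10000⌋=297; principal=2064-297=1767; balance=23808-1767=22041
6. interest=⌊22041·125/10000⌋=275; principal=2064-275=1789; balance=22041-1789=20252
7. interest=⌊20252·125/10000⌋=253; principal=2064-253=1811; balance=20252-1811=18441
8. interest=⌊18441·125/10000⌋=230; principal=2064-230=1834; balance=18441-1834=16607
9. interest=⌊16607·125/10000⌋=207; principal=2064-207=1857; balance=16607-1857=14750
10. interest=⌊14750·125/10000⌋=184; principal=2064-184=1880; balance=14750-1880=12870
11. interest=⌊12870·125/10000⌋=160; principal=2064-160=1904; balance=12870-1904=10966
12. interest=⌊10966·125/10000⌋=137; principal=2064-137=1927; balance=10966-1927=9039
13. interest=⌊9039·125/10000⌋=112; principal=2064-112=1952; balance=9039-1952=7087
14. interest=⌊7087·125/10000⌋=88; principal=2064-88=1976; balance=7087-1976=5111
15. interest=⌊5111·125/10000⌋=63; principal=2064-63=2001; balance=5111-2001=3110
16. interest=⌊3110·125/10000⌋=38; principal=2064-38=2026; balance=3110-2026=1084
17. interest=⌊1084·125/10000⌋=13; principal=min(2064-13,1084)=1084; balance=1084-1084=0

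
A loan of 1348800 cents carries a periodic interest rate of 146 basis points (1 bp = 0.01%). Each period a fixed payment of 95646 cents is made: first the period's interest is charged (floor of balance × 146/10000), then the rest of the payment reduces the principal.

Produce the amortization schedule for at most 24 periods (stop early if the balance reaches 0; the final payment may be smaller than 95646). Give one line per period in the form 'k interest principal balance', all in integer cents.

1. interest=⌊1348800·146/10000⌋=19692; principal=95646-19692=75954; balance=1348800-75954=1272846
2. interest=⌊1272846·146/10000⌋=18583; principal=95646-18583=77063; balance=1272846-77063=1195783
3. interest=⌊1195783·146/10000⌋=17458; principal=95646-17458=78188; balance=1195783-78188=1117595
4. interest=⌊1117595·146/10000⌋=16316; principal=95646-16316=79330; balance=1117595-79330=1038265
5. interest=⌊1038265·146/10000⌋=15158; principal=95646-15158=80488; balance=1038265-80488=957777
6. interest=⌊957777·146/10000⌋=13983; principal=95646-13983=81663; balance=957777-81663=876114
7. interest=⌊876114·146/10000⌋=12791; principal=95646-12791=82855; balance=876114-82855=793259
8. interest=⌊793259·146/10000⌋=11581; principal=95646-11581=84065; balance=793259-84065=709194
9. interest=⌊709194·146/10000⌋=10354; principal=95646-10354=85292; balance=709194-85292=623902
10. interest=⌊623902·146/10000⌋=9108; principal=95646-9108=86538; balance=623902-86538=537364
11. interest=⌊537364·146/10000⌋=7845; principal=95646-7845=87801; balance=537364-87801=449563
12. interest=⌊449563·146/10000⌋=6563; principal=95646-6563=89083; balance=449563-89083=360480
13. interest=⌊360480·146/10000⌋=5263; principal=95646-5263=90383; balance=360480-90383=270097
14. interest=⌊270097·146/10000⌋=3943; principal=95646-3943=91703; balance=270097-91703=178394
15. interest=⌊178394·146/10000⌋=2604; principal=95646-2604=93042; balance=178394-93042=85352
16. interest=⌊85352·146/10000⌋=1246; principal=min(95646-1246,85352)=85352; balance=85352-85352=0

1 19692 75954 1272846
2 18583 77063 1195783
3 17458 78188 1117595
4 16316 79330 1038265
5 15158 80488 957777
6 13983 81663 876114
7 12791 82855 793259
8 11581 84065 709194
9 10354 85292 623902
10 9108 86538 537364
11 7845 87801 449563
12 6563 89083 360480
13 5263 90383 270097
14 3943 91703 178394
15 2604 93042 85352
16 1246 85352 0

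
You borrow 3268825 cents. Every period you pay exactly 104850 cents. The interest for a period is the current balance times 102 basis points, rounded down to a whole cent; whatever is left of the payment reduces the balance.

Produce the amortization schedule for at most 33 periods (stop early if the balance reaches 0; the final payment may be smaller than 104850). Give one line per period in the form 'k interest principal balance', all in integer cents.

1. interest=⌊3268825·102/10000⌋=33342; principal=104850-33342=71508; balance=3268825-71508=3197317
2. interest=⌊3197317·102/10000⌋=32612; principal=104850-32612=72238; balance=3197317-72238=3125079
3. interest=⌊3125079·102/10000⌋=31875; principal=104850-31875=72975; balance=3125079-72975=3052104
4. interest=⌊3052104·102/10000⌋=31131; principal=104850-31131=73719; balance=3052104-73719=2978385
5. interest=⌊2978385·102/10000⌋=30379; principal=104850-30379=74471; balance=2978385-74471=2903914
6. interest=⌊2903914·102/10000⌋=29619; principal=104850-29619=75231; balance=2903914-75231=2828683
7. interest=⌊2828683·102/10000⌋=28852; principal=104850-28852=75998; balance=2828683-75998=2752685
8. interest=⌊2752685·102/10000⌋=28077; principal=104850-28077=76773; balance=2752685-76773=2675912
9. interest=⌊2675912·102/10000⌋=27294; principal=104850-27294=77556; balance=2675912-77556=2598356
10. interest=⌊2598356·102/10000⌋=26503; principal=104850-26503=78347; balance=2598356-78347=2520009
11. interest=⌊2520009·102/10000⌋=25704; principal=104850-25704=79146; balance=2520009-79146=2440863
12. interest=⌊2440863·102/10000⌋=24896; principal=104850-24896=79954; balance=2440863-79954=2360909
13. interest=⌊2360909·102/10000⌋=24081; principal=104850-24081=80769; balance=2360909-80769=2280140
14. interest=⌊2280140·102/10000⌋=23257; principal=104850-23257=81593; balance=2280140-81593=2198547
15. interest=⌊2198547·102/10000⌋=22425; principal=104850-22425=82425; balance=2198547-82425=2116122
16. interest=⌊2116122·102/10000⌋=21584; principal=104850-21584=83266; balance=2116122-83266=2032856
17. interest=⌊2032856·102/10000⌋=20735; principal=104850-20735=84115; balance=2032856-84115=1948741
18. interest=⌊1948741·102/10000⌋=19877; principal=104850-19877=84973; balance=1948741-84973=1863768
19. interest=⌊1863768·102/10000⌋=19010; principal=104850-19010=85840; balance=1863768-85840=1777928
20. interest=⌊1777928·102/10000⌋=18134; principal=104850-18134=86716; balance=1777928-86716=1691212
21. interest=⌊1691212·102/10000⌋=17250; principal=104850-17250=87600; balance=1691212-87600=1603612
22. interest=⌊1603612·102/10000⌋=16356; principal=104850-16356=88494; balance=1603612-88494=1515118
23. interest=⌊1515118·102/10000⌋=15454; principal=104850-15454=89396; balance=1515118-89396=1425722
24. interest=⌊1425722·102/10000⌋=14542; principal=104850-14542=90308; balance=1425722-90308=1335414
25. interest=⌊1335414·102/10000⌋=13621; principal=104850-13621=91229; balance=1335414-91229=1244185
26. interest=⌊1244185·102/10000⌋=12690; principal=104850-12690=92160; balance=1244185-92160=1152025
27. interest=⌊1152025·102/10000⌋=11750; principal=104850-11750=93100; balance=1152025-93100=1058925
28. interest=⌊1058925·102/10000⌋=10801; principal=104850-10801=94049; balance=1058925-94049=964876
29. interest=⌊964876·102/10000⌋=9841; principal=104850-9841=95009; balance=964876-95009=869867
30. interest=⌊869867·102/10000⌋=8872; principal=104850-8872=95978; balance=869867-95978=773889
31. interest=⌊773889·102/10000⌋=7893; principal=104850-7893=96957; balance=773889-96957=676932
32. interest=⌊676932·102/10000⌋=6904; principal=104850-6904=97946; balance=676932-97946=578986
33. interest=⌊578986·102/10000⌋=5905; principal=104850-5905=98945; balance=578986-98945=480041

1 33342 71508 3197317
2 32612 72238 3125079
3 31875 72975 3052104
4 31131 73719 2978385
5 30379 74471 2903914
6 29619 75231 2828683
7 28852 75998 2752685
8 28077 76773 2675912
9 27294 77556 2598356
10 26503 78347 2520009
11 25704 79146 2440863
12 24896 79954 2360909
13 24081 80769 2280140
14 23257 81593 2198547
15 22425 82425 2116122
16 21584 83266 2032856
17 20735 84115 1948741
18 19877 84973 1863768
19 19010 85840 1777928
20 18134 86716 1691212
21 17250 87600 1603612
22 16356 88494 1515118
23 15454 89396 1425722
24 14542 90308 1335414
25 13621 91229 1244185
26 12690 92160 1152025
27 11750 93100 1058925
28 10801 94049 964876
29 9841 95009 869867
30 8872 95978 773889
31 7893 96957 676932
32 6904 97946 578986
33 5905 98945 480041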